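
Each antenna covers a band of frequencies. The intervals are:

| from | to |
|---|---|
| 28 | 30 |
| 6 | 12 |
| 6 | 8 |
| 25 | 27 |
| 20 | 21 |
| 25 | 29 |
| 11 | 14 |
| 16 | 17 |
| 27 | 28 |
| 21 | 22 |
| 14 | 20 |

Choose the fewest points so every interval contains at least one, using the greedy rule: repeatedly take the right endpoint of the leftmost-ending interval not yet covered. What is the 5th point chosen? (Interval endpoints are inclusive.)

Process intervals by earliest right end; each time one isn't hit yet, stab at its right endpoint.
Sorted: [6,8] [6,12] [11,14] [16,17] [14,20] [20,21] [21,22] [25,27] [27,28] [25,29] [28,30]
{[6,8],[6,12]} hit by 8; {[11,14]} hit by 14; {[16,17],[14,20]} hit by 17; {[20,21],[21,22]} hit by 21; {[25,27],[27,28],[25,29]} hit by 27; {[28,30]} hit by 30.
Points: 8, 14, 17, 21, 27, 30 (6 total).

27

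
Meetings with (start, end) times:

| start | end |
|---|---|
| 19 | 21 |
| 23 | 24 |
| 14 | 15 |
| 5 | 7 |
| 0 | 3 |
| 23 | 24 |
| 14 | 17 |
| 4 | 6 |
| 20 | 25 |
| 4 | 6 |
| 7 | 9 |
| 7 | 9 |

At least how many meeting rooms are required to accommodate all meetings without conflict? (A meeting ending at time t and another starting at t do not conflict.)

starts: [0, 4, 4, 5, 7, 7, 14, 14, 19, 20, 23, 23]
ends:   [3, 6, 6, 7, 9, 9, 15, 17, 21, 24, 24, 25]
s0→1 e3→0 s4→1 s4→2 s5→3  — peak 3.

3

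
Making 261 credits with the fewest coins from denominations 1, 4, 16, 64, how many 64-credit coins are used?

4

261 − 4×64→5 − 1×4→1 − 1×1→0
Count of 64: 4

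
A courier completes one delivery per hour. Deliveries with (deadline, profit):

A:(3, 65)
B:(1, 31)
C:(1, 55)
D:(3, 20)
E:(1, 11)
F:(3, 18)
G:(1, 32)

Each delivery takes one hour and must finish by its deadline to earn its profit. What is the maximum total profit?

140

Take jobs in profit order; each goes to the latest open slot no later than its deadline.
By profit: A(d3,65), C(d1,55), G(d1,32), B(d1,31), D(d3,20), F(d3,18), E(d1,11)
A→slot 3; C→slot 1; G skipped; B skipped; D→slot 2; F skipped; E skipped.
Profit = 55 + 20 + 65 = 140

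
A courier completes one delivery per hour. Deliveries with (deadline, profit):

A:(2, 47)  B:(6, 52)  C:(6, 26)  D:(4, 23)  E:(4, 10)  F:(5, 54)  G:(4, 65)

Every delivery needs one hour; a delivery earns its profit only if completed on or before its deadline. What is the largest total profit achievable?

267

Profit order: G=65 F=54 B=52 A=47 C=26 D=23 E=10
Assign: G→slot 4, F→slot 5, B→slot 6, A→slot 2, C→slot 3, D→slot 1, E skipped.
Slots: [1:D] [2:A] [3:C] [4:G] [5:F] [6:B]
Profit = 23 + 47 + 26 + 65 + 54 + 52 = 267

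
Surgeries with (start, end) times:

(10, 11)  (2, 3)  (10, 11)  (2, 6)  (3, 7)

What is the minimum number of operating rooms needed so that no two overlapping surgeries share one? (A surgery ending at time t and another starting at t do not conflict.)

starts: [2, 2, 3, 10, 10]
ends:   [3, 6, 7, 11, 11]
s2→1 s2→2  — peak 2.

2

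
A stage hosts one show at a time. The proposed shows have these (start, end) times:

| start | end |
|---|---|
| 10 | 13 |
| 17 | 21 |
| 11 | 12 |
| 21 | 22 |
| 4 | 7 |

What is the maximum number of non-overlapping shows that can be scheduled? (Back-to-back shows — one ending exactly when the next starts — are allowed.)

4

Sort by end time and greedily take each interval whose start is ≥ the last chosen end.
Sorted by end: (4,7)  (11,12)  (10,13)  (17,21)  (21,22)
take (4,7); take (11,12); skip (10,13); take (17,21); take (21,22).
Selected 4 shows.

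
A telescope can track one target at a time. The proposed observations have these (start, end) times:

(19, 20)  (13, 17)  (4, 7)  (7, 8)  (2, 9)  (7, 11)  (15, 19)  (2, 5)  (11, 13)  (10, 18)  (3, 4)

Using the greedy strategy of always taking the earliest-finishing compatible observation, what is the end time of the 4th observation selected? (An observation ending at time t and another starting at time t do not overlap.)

By end time: (3,4), (2,5), (4,7), (7,8), (2,9), (7,11), (11,13), (13,17), (10,18), (15,19), (19,20).
Pick (3,4); next start ≥ 4 → (4,7); next start ≥ 7 → (7,8); next start ≥ 8 → (11,13); next start ≥ 13 → (13,17); next start ≥ 17 → (19,20).
Selected: (3,4) (4,7) (7,8) (11,13) (13,17) (19,20)

13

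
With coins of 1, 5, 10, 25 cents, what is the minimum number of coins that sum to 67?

6

67 − 2×25→17 − 1×10→7 − 1×5→2 − 2×1→0
Total coins = 2 + 1 + 1 + 2 = 6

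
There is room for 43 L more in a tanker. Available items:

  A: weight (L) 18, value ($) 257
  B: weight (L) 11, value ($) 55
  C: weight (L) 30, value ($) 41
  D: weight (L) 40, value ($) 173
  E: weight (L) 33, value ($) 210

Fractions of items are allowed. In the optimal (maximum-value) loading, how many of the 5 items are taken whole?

1

Greedy by value/weight ratio, highest first.
Order: A (257/18=14.28) > E (210/33=6.36) > B (55/11=5.00) > D (173/40=4.33) > C (41/30=1.37)
Fill: take A (18 @ 257) → take 25/33 of E → 159.09; 43/43 used.
1 item(s) taken whole; one partial (take 25/33 of E).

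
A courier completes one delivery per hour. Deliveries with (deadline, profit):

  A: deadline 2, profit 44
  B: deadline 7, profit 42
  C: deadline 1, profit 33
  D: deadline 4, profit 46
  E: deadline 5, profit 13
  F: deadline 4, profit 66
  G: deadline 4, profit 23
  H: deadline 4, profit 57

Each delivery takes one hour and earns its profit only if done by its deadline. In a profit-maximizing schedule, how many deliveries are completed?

By profit: F(d4,66), H(d4,57), D(d4,46), A(d2,44), B(d7,42), C(d1,33), G(d4,23), E(d5,13)
F→slot 4; H→slot 3; D→slot 2; A→slot 1; B→slot 7; C skipped; G skipped; E→slot 5.
6 of 8 scheduled.

6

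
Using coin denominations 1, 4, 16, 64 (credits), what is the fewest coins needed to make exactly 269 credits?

8

269 = 4×64 + 3×4 + 1×1
Total coins = 4 + 3 + 1 = 8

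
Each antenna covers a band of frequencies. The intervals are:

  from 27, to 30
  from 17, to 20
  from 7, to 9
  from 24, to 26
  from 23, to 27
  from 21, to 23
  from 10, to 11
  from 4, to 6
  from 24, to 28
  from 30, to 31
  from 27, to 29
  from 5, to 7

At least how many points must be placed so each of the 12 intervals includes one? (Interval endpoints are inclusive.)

Process intervals by earliest right end; each time one isn't hit yet, stab at its right endpoint.
By right end: [4,6]  [5,7]  [7,9]  [10,11]  [17,20]  [21,23]  [24,26]  [23,27]  [24,28]  [27,29]  [27,30]  [30,31]
[4,6] uncovered → point at 6; [7,9] uncovered → point at 9; [10,11] uncovered → point at 11; [17,20] uncovered → point at 20; [21,23] uncovered → point at 23; [24,26] uncovered → point at 26; [27,29] uncovered → point at 29; [30,31] uncovered → point at 31.
Points: 6, 9, 11, 20, 23, 26, 29, 31 (8 total).

8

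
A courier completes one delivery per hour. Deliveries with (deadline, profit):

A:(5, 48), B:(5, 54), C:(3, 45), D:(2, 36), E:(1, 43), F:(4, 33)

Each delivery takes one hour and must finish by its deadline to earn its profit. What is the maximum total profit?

Take jobs in profit order; each goes to the latest open slot no later than its deadline.
Profit order: B=54 A=48 C=45 E=43 D=36 F=33
Assign: B→slot 5, A→slot 4, C→slot 3, E→slot 1, D→slot 2, F skipped.
Slots: [1:E] [2:D] [3:C] [4:A] [5:B]
Profit = 43 + 36 + 45 + 48 + 54 = 226

226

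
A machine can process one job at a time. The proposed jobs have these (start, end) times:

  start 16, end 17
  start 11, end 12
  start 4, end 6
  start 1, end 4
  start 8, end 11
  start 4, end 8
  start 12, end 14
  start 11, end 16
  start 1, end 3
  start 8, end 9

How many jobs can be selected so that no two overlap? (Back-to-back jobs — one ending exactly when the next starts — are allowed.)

6

Sort by end time and greedily take each interval whose start is ≥ the last chosen end.
By end time: (1,3), (1,4), (4,6), (4,8), (8,9), (8,11), (11,12), (12,14), (11,16), (16,17).
Pick (1,3); next start ≥ 3 → (4,6); next start ≥ 6 → (8,9); next start ≥ 9 → (11,12); next start ≥ 12 → (12,14); next start ≥ 14 → (16,17).
Selected 6 jobs.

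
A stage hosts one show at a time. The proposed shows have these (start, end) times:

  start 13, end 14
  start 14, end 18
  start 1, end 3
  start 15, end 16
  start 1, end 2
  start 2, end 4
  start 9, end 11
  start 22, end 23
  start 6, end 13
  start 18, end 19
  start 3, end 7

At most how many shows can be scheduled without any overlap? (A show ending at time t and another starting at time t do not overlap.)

Order by finish time; keep every interval that doesn't clash with the previous kept one.
By end time: (1,2), (1,3), (2,4), (3,7), (9,11), (6,13), (13,14), (15,16), (14,18), (18,19), (22,23).
Pick (1,2); next start ≥ 2 → (2,4); next start ≥ 4 → (9,11); next start ≥ 11 → (13,14); next start ≥ 14 → (15,16); next start ≥ 16 → (18,19); next start ≥ 19 → (22,23).
Selected 7 shows.

7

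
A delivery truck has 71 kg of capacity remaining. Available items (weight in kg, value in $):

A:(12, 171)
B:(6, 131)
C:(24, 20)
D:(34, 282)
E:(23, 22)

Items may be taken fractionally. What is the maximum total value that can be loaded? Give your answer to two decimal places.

602.17

Order: B (131/6=21.83) > A (171/12=14.25) > D (282/34=8.29) > E (22/23=0.96) > C (20/24=0.83)
Fill: take B (6 @ 131) → take A (12 @ 171) → take D (34 @ 282) → take 19/23 of E → 18.17; 71/71 used.
Total value = 602.17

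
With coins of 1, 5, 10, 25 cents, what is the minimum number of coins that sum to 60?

Greedy: take as many of the largest coin as possible, then repeat with the remainder.
60 = 2×25 + 1×10
Total coins = 2 + 1 = 3

3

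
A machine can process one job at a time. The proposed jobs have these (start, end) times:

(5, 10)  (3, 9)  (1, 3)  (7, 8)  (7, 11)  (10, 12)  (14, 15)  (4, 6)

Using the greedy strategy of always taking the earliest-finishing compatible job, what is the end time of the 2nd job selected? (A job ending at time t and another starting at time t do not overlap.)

Sorted by end: (1,3)  (4,6)  (7,8)  (3,9)  (5,10)  (7,11)  (10,12)  (14,15)
take (1,3); take (4,6); take (7,8); take (10,12); take (14,15).
Selected: (1,3) (4,6) (7,8) (10,12) (14,15)

6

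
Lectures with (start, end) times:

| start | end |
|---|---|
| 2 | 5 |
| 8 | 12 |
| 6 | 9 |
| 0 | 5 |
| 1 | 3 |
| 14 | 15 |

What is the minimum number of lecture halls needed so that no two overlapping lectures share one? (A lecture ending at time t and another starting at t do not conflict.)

3

starts: [0, 1, 2, 6, 8, 14]
ends:   [3, 5, 5, 9, 12, 15]
s0→1 s1→2 s2→3  — peak 3.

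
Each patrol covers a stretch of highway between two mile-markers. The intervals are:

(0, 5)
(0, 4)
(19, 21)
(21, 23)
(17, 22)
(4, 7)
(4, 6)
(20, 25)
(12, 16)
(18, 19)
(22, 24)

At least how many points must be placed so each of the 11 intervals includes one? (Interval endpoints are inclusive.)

Process intervals by earliest right end; each time one isn't hit yet, stab at its right endpoint.
Sorted: [0,4] [0,5] [4,6] [4,7] [12,16] [18,19] [19,21] [17,22] [21,23] [22,24] [20,25]
{[0,4],[0,5],[4,6],[4,7]} hit by 4; {[12,16]} hit by 16; {[18,19],[19,21],[17,22]} hit by 19; {[21,23],[22,24],[20,25]} hit by 23.
Points: 4, 16, 19, 23 (4 total).

4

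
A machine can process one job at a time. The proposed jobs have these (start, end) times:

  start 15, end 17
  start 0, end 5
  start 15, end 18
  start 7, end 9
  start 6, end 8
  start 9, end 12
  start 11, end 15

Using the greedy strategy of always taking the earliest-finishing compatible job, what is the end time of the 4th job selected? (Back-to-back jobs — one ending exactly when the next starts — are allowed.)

By end time: (0,5), (6,8), (7,9), (9,12), (11,15), (15,17), (15,18).
Pick (0,5); next start ≥ 5 → (6,8); next start ≥ 8 → (9,12); next start ≥ 12 → (15,17).
Selected: (0,5) (6,8) (9,12) (15,17)

17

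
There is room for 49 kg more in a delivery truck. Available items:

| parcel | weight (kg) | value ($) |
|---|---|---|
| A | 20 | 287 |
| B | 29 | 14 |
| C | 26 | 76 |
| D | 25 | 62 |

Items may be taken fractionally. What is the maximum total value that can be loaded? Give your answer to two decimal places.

370.44

Greedy by value/weight ratio, highest first.
Ratios (sorted): A 14.35, C 2.92, D 2.48, B 0.48
take A (20 @ 287); take C (26 @ 76); take 3/25 of D → 7.44. Capacity used 49/49.
Total value = 370.44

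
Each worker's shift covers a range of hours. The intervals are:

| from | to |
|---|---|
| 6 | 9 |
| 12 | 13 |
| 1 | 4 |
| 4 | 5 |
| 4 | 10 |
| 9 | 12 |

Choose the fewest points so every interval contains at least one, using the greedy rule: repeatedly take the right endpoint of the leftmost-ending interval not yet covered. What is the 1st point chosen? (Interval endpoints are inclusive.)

By right end: [1,4]  [4,5]  [6,9]  [4,10]  [9,12]  [12,13]
[1,4] uncovered → point at 4; [6,9] uncovered → point at 9; [12,13] uncovered → point at 13.
Points: 4, 9, 13 (3 total).

4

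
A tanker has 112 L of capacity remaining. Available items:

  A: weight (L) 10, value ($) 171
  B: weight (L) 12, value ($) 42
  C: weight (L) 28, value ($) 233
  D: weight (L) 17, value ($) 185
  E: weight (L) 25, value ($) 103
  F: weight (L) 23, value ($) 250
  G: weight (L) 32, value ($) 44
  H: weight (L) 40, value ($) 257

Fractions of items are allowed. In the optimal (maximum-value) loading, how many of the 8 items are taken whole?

Greedy by value/weight ratio, highest first.
Ratios (sorted): A 17.10, D 10.88, F 10.87, C 8.32, H 6.42, E 4.12, B 3.50, G 1.38
take A (10 @ 171); take D (17 @ 185); take F (23 @ 250); take C (28 @ 233); take 34/40 of H → 218.45. Capacity used 112/112.
4 item(s) taken whole; one partial (take 34/40 of H).

4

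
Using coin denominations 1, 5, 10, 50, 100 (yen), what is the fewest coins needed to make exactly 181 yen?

Use the largest denomination that fits, subtract, and repeat.
181 = 1×100 + 1×50 + 3×10 + 1×1
Total coins = 1 + 1 + 3 + 1 = 6

6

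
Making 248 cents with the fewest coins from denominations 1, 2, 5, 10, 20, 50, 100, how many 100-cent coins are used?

Use the largest denomination that fits, subtract, and repeat.
248 − 2×100→48 − 2×20→8 − 1×5→3 − 1×2→1 − 1×1→0
Count of 100: 2

2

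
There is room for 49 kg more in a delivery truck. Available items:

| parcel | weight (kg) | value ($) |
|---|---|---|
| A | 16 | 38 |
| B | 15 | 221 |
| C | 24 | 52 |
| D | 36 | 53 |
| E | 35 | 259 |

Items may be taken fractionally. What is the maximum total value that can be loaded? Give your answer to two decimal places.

Order: B (221/15=14.73) > E (259/35=7.40) > A (38/16=2.38) > C (52/24=2.17) > D (53/36=1.47)
Fill: take B (15 @ 221) → take 34/35 of E → 251.60; 49/49 used.
Total value = 472.60

472.60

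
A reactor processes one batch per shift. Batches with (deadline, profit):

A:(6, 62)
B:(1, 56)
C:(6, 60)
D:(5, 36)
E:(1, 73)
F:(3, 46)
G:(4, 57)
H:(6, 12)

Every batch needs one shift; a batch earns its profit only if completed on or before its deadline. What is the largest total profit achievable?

Take jobs in profit order; each goes to the latest open slot no later than its deadline.
Profit order: E=73 A=62 C=60 G=57 B=56 F=46 D=36 H=12
Assign: E→slot 1, A→slot 6, C→slot 5, G→slot 4, B skipped, F→slot 3, D→slot 2, H skipped.
Slots: [1:E] [2:D] [3:F] [4:G] [5:C] [6:A]
Profit = 73 + 36 + 46 + 57 + 60 + 62 = 334

334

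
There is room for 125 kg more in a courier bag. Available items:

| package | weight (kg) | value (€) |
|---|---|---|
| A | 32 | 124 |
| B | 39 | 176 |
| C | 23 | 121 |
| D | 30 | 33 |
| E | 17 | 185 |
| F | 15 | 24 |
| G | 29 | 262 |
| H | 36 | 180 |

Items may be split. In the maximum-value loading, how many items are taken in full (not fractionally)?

Greedy by value/weight ratio, highest first.
Ratios (sorted): E 10.88, G 9.03, C 5.26, H 5.00, B 4.51, A 3.88, F 1.60, D 1.10
take E (17 @ 185); take G (29 @ 262); take C (23 @ 121); take H (36 @ 180); take 20/39 of B → 90.26. Capacity used 125/125.
4 item(s) taken whole; one partial (take 20/39 of B).

4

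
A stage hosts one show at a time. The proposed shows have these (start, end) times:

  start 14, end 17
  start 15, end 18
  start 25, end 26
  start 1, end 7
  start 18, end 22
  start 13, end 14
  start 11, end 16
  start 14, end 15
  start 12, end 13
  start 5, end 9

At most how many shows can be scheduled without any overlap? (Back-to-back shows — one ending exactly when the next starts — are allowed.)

7

Greedy by earliest finish: after sorting by end time, pick each interval compatible with the last pick.
Sorted by end: (1,7)  (5,9)  (12,13)  (13,14)  (14,15)  (11,16)  (14,17)  (15,18)  (18,22)  (25,26)
take (1,7); take (12,13); take (13,14); take (14,15); skip (11,16); take (15,18); take (18,22); take (25,26).
Selected 7 shows.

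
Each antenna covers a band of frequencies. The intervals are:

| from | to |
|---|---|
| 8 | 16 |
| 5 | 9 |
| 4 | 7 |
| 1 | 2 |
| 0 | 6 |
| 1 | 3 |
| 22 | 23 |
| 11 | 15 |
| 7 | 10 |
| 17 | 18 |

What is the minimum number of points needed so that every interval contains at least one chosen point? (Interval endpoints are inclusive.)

5

Sort by right endpoint; whenever an interval is uncovered, place a point at its right end.
By right end: [1,2]  [1,3]  [0,6]  [4,7]  [5,9]  [7,10]  [11,15]  [8,16]  [17,18]  [22,23]
[1,2] uncovered → point at 2; [4,7] uncovered → point at 7; [11,15] uncovered → point at 15; [17,18] uncovered → point at 18; [22,23] uncovered → point at 23.
Points: 2, 7, 15, 18, 23 (5 total).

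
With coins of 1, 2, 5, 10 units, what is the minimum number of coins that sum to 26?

Greedy: take as many of the largest coin as possible, then repeat with the remainder.
26 − 2×10→6 − 1×5→1 − 1×1→0
Total coins = 2 + 1 + 1 = 4

4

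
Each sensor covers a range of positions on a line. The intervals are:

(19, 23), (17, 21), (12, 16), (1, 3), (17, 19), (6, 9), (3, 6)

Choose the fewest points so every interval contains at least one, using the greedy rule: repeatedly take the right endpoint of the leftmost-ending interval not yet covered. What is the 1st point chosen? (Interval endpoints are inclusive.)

3

Sort by right endpoint; whenever an interval is uncovered, place a point at its right end.
By right end: [1,3]  [3,6]  [6,9]  [12,16]  [17,19]  [17,21]  [19,23]
[1,3] uncovered → point at 3; [6,9] uncovered → point at 9; [12,16] uncovered → point at 16; [17,19] uncovered → point at 19.
Points: 3, 9, 16, 19 (4 total).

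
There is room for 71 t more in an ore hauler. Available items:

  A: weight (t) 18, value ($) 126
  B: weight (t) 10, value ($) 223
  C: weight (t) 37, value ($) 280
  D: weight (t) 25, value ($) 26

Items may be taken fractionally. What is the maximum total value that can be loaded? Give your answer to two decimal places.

Sort by value per unit weight and fill in that order.
Ratios (sorted): B 22.30, C 7.57, A 7.00, D 1.04
take B (10 @ 223); take C (37 @ 280); take A (18 @ 126); take 6/25 of D → 6.24. Capacity used 71/71.
Total value = 635.24

635.24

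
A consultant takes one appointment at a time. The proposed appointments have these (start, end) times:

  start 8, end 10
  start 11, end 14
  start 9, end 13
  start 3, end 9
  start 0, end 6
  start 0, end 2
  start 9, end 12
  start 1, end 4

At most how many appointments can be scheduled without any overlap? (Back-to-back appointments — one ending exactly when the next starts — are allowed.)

3

Sorted by end: (0,2)  (1,4)  (0,6)  (3,9)  (8,10)  (9,12)  (9,13)  (11,14)
take (0,2); skip (1,4); skip (0,6); take (3,9); take (9,12); skip (9,13); skip (11,14).
Selected 3 appointments.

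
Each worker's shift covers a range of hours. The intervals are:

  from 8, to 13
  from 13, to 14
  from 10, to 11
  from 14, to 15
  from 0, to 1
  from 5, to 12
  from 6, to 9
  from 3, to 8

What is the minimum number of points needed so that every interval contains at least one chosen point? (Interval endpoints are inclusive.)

4

Sort by right endpoint; whenever an interval is uncovered, place a point at its right end.
Sorted: [0,1] [3,8] [6,9] [10,11] [5,12] [8,13] [13,14] [14,15]
{[0,1]} hit by 1; {[3,8],[6,9]} hit by 8; {[10,11],[5,12],[8,13]} hit by 11; {[13,14],[14,15]} hit by 14.
Points: 1, 8, 11, 14 (4 total).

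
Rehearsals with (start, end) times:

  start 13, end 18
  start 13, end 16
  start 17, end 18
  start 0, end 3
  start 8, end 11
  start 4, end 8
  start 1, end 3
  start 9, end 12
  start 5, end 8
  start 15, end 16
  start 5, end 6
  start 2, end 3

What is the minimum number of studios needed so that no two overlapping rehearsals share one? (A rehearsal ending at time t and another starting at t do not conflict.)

3

The answer is the maximum number of intervals overlapping at any instant.
starts: [0, 1, 2, 4, 5, 5, 8, 9, 13, 13, 15, 17]
ends:   [3, 3, 3, 6, 8, 8, 11, 12, 16, 16, 18, 18]
s0→1 s1→2 s2→3  — peak 3.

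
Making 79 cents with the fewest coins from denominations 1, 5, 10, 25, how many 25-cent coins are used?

79 − 3×25→4 − 4×1→0
Count of 25: 3

3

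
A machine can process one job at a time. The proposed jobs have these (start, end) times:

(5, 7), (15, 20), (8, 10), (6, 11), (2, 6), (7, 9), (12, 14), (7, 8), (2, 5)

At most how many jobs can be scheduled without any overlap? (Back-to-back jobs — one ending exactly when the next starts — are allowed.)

Sorted by end: (2,5)  (2,6)  (5,7)  (7,8)  (7,9)  (8,10)  (6,11)  (12,14)  (15,20)
take (2,5); take (5,7); take (7,8); skip (7,9); take (8,10); skip (6,11); take (12,14); take (15,20).
Selected 6 jobs.

6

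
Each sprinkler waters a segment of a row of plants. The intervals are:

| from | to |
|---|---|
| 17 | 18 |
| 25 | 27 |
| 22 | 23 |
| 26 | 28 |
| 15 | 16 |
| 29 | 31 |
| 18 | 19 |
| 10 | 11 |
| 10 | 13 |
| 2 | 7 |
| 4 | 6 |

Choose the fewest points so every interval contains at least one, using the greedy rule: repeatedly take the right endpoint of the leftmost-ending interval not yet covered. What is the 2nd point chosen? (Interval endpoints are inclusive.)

11

Sorted: [4,6] [2,7] [10,11] [10,13] [15,16] [17,18] [18,19] [22,23] [25,27] [26,28] [29,31]
{[4,6],[2,7]} hit by 6; {[10,11],[10,13]} hit by 11; {[15,16]} hit by 16; {[17,18],[18,19]} hit by 18; {[22,23]} hit by 23; {[25,27],[26,28]} hit by 27; {[29,31]} hit by 31.
Points: 6, 11, 16, 18, 23, 27, 31 (7 total).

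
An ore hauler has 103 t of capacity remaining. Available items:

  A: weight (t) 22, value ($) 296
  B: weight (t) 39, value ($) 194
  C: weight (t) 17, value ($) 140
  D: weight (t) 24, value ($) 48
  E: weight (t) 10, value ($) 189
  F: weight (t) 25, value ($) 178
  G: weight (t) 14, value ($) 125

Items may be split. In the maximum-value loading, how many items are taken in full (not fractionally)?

5

Ratios (sorted): E 18.90, A 13.45, G 8.93, C 8.24, F 7.12, B 4.97, D 2.00
take E (10 @ 189); take A (22 @ 296); take G (14 @ 125); take C (17 @ 140); take F (25 @ 178); take 15/39 of B → 74.62. Capacity used 103/103.
5 item(s) taken whole; one partial (take 15/39 of B).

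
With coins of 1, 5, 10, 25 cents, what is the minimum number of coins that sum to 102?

6

Greedy: take as many of the largest coin as possible, then repeat with the remainder.
102 = 4×25 + 2×1
Total coins = 4 + 2 = 6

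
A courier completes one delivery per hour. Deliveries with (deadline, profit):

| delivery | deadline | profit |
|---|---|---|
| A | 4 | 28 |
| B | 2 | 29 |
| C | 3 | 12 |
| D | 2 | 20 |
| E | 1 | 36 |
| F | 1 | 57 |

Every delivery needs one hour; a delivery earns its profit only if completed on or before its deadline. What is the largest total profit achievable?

126

Profit order: F=57 E=36 B=29 A=28 D=20 C=12
Assign: F→slot 1, E skipped, B→slot 2, A→slot 4, D skipped, C→slot 3.
Slots: [1:F] [2:B] [3:C] [4:A]
Profit = 57 + 29 + 12 + 28 = 126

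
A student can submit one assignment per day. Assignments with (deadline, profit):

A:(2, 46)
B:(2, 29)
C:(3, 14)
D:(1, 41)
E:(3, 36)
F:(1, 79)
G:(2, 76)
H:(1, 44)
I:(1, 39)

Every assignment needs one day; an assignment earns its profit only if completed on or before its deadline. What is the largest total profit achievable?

191

Sort by profit descending; place each in the latest free slot ≤ its deadline.
Profit order: F=79 G=76 A=46 H=44 D=41 I=39 E=36 B=29 C=14
Assign: F→slot 1, G→slot 2, A skipped, H skipped, D skipped, I skipped, E→slot 3, B skipped, C skipped.
Slots: [1:F] [2:G] [3:E]
Profit = 79 + 76 + 36 = 191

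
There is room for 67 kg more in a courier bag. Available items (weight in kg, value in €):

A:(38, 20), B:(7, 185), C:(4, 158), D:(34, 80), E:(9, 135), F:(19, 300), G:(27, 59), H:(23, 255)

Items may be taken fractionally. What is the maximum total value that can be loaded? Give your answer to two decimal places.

Ratios (sorted): C 39.50, B 26.43, F 15.79, E 15.00, H 11.09, D 2.35, G 2.19, A 0.53
take C (4 @ 158); take B (7 @ 185); take F (19 @ 300); take E (9 @ 135); take H (23 @ 255); take 5/34 of D → 11.76. Capacity used 67/67.
Total value = 1044.76

1044.76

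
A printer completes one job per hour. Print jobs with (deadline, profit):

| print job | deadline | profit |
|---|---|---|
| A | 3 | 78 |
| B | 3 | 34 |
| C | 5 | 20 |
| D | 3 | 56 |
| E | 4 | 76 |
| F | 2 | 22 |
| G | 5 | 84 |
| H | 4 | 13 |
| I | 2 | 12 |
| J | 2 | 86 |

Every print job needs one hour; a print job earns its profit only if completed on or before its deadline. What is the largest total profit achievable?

Sort by profit descending; place each in the latest free slot ≤ its deadline.
By profit: J(d2,86), G(d5,84), A(d3,78), E(d4,76), D(d3,56), B(d3,34), F(d2,22), C(d5,20), H(d4,13), I(d2,12)
J→slot 2; G→slot 5; A→slot 3; E→slot 4; D→slot 1; B skipped; F skipped; C skipped; H skipped; I skipped.
Profit = 56 + 86 + 78 + 76 + 84 = 380

380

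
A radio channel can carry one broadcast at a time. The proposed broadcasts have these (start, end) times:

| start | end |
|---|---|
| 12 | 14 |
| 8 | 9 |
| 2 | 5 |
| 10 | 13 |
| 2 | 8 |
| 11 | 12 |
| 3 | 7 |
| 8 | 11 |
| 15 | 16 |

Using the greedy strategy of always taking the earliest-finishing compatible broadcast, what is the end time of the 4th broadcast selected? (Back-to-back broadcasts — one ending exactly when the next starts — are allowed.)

Sort by end time and greedily take each interval whose start is ≥ the last chosen end.
By end time: (2,5), (3,7), (2,8), (8,9), (8,11), (11,12), (10,13), (12,14), (15,16).
Pick (2,5); next start ≥ 5 → (8,9); next start ≥ 9 → (11,12); next start ≥ 12 → (12,14); next start ≥ 14 → (15,16).
Selected: (2,5) (8,9) (11,12) (12,14) (15,16)

14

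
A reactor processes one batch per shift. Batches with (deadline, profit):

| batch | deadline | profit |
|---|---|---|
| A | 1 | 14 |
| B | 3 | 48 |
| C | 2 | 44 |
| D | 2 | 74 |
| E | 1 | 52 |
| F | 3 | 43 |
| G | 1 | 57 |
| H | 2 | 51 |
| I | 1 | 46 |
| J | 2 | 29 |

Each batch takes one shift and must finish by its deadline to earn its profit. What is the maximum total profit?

Profit order: D=74 G=57 E=52 H=51 B=48 I=46 C=44 F=43 J=29 A=14
Assign: D→slot 2, G→slot 1, E skipped, H skipped, B→slot 3, I skipped, C skipped, F skipped, J skipped, A skipped.
Slots: [1:G] [2:D] [3:B]
Profit = 57 + 74 + 48 = 179

179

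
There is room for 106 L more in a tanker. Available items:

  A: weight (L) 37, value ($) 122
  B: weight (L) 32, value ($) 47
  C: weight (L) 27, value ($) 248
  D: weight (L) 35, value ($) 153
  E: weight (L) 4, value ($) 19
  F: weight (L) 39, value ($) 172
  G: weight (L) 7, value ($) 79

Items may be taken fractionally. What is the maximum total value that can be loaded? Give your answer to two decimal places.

Ratios (sorted): G 11.29, C 9.19, E 4.75, F 4.41, D 4.37, A 3.30, B 1.47
take G (7 @ 79); take C (27 @ 248); take E (4 @ 19); take F (39 @ 172); take 29/35 of D → 126.77. Capacity used 106/106.
Total value = 644.77

644.77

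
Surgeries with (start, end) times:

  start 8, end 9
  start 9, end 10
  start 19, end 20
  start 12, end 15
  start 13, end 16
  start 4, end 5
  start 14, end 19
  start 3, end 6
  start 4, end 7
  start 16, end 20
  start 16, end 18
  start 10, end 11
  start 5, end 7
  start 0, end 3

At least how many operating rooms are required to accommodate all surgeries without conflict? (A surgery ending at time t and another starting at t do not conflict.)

3

starts: [0, 3, 4, 4, 5, 8, 9, 10, 12, 13, 14, 16, 16, 19]
ends:   [3, 5, 6, 7, 7, 9, 10, 11, 15, 16, 18, 19, 20, 20]
s0→1 e3→0 s3→1 s4→2 s4→3  — peak 3.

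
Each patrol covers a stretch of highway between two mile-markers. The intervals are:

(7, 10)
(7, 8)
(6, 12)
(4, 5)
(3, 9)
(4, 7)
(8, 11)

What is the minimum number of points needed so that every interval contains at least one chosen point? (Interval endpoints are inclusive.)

Sorted: [4,5] [4,7] [7,8] [3,9] [7,10] [8,11] [6,12]
{[4,5],[4,7]} hit by 5; {[7,8],[3,9],[7,10],[8,11],[6,12]} hit by 8.
Points: 5, 8 (2 total).

2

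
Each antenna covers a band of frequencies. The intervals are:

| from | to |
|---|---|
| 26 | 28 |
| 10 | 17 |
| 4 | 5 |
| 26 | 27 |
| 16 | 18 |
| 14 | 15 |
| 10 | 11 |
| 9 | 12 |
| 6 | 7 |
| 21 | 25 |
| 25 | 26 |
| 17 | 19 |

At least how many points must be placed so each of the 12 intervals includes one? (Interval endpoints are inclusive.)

7

Process intervals by earliest right end; each time one isn't hit yet, stab at its right endpoint.
Sorted: [4,5] [6,7] [10,11] [9,12] [14,15] [10,17] [16,18] [17,19] [21,25] [25,26] [26,27] [26,28]
{[4,5]} hit by 5; {[6,7]} hit by 7; {[10,11],[9,12]} hit by 11; {[14,15],[10,17]} hit by 15; {[16,18],[17,19]} hit by 18; {[21,25],[25,26]} hit by 25; {[26,27],[26,28]} hit by 27.
Points: 5, 7, 11, 15, 18, 25, 27 (7 total).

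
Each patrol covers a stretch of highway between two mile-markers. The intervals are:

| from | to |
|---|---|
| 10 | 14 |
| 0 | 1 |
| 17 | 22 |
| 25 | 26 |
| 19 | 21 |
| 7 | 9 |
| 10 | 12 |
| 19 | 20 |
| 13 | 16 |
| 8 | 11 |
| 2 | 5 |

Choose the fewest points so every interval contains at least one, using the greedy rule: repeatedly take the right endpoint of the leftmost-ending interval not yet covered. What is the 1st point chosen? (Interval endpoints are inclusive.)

Process intervals by earliest right end; each time one isn't hit yet, stab at its right endpoint.
Sorted: [0,1] [2,5] [7,9] [8,11] [10,12] [10,14] [13,16] [19,20] [19,21] [17,22] [25,26]
{[0,1]} hit by 1; {[2,5]} hit by 5; {[7,9],[8,11]} hit by 9; {[10,12],[10,14]} hit by 12; {[13,16]} hit by 16; {[19,20],[19,21],[17,22]} hit by 20; {[25,26]} hit by 26.
Points: 1, 5, 9, 12, 16, 20, 26 (7 total).

1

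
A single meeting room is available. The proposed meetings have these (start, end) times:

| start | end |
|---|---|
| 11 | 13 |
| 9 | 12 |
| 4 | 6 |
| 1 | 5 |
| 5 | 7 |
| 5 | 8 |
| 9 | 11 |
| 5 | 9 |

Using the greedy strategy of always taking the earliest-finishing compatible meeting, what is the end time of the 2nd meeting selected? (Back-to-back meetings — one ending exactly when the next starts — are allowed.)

7

By end time: (1,5), (4,6), (5,7), (5,8), (5,9), (9,11), (9,12), (11,13).
Pick (1,5); next start ≥ 5 → (5,7); next start ≥ 7 → (9,11); next start ≥ 11 → (11,13).
Selected: (1,5) (5,7) (9,11) (11,13)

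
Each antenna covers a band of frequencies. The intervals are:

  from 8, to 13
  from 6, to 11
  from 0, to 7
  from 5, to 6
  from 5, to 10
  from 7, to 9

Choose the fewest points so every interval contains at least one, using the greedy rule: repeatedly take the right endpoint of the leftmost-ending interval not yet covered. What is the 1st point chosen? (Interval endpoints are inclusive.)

6

Process intervals by earliest right end; each time one isn't hit yet, stab at its right endpoint.
By right end: [5,6]  [0,7]  [7,9]  [5,10]  [6,11]  [8,13]
[5,6] uncovered → point at 6; [7,9] uncovered → point at 9.
Points: 6, 9 (2 total).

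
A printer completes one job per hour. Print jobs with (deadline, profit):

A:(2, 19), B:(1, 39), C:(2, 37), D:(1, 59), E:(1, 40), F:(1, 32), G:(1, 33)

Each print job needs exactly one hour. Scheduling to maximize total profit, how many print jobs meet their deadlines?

Take jobs in profit order; each goes to the latest open slot no later than its deadline.
Profit order: D=59 E=40 B=39 C=37 G=33 F=32 A=19
Assign: D→slot 1, E skipped, B skipped, C→slot 2, G skipped, F skipped, A skipped.
Slots: [1:D] [2:C]
2 of 7 scheduled.

2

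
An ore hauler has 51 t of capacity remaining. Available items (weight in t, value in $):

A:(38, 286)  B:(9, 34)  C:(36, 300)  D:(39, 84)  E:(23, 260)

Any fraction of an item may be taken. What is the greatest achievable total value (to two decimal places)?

493.33

Greedy by value/weight ratio, highest first.
Order: E (260/23=11.30) > C (300/36=8.33) > A (286/38=7.53) > B (34/9=3.78) > D (84/39=2.15)
Fill: take E (23 @ 260) → take 28/36 of C → 233.33; 51/51 used.
Total value = 493.33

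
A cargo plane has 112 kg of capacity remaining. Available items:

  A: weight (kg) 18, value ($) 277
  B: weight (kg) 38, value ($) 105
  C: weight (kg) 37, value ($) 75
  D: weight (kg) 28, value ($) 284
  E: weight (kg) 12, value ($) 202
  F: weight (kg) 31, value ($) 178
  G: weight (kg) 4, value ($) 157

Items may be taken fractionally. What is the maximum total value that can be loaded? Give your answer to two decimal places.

1150.50

Sort by value per unit weight and fill in that order.
Order: G (157/4=39.25) > E (202/12=16.83) > A (277/18=15.39) > D (284/28=10.14) > F (178/31=5.74) > B (105/38=2.76) > C (75/37=2.03)
Fill: take G (4 @ 157) → take E (12 @ 202) → take A (18 @ 277) → take D (28 @ 284) → take F (31 @ 178) → take 19/38 of B → 52.50; 112/112 used.
Total value = 1150.50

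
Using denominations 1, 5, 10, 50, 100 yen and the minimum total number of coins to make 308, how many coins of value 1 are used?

3

308 = 3×100 + 1×5 + 3×1
Count of 1: 3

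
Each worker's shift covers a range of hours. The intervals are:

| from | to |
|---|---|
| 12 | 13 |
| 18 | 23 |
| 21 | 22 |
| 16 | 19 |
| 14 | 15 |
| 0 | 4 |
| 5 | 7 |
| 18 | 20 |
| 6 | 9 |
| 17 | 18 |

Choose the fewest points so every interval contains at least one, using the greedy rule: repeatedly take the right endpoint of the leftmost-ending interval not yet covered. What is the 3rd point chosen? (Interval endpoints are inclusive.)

Process intervals by earliest right end; each time one isn't hit yet, stab at its right endpoint.
By right end: [0,4]  [5,7]  [6,9]  [12,13]  [14,15]  [17,18]  [16,19]  [18,20]  [21,22]  [18,23]
[0,4] uncovered → point at 4; [5,7] uncovered → point at 7; [12,13] uncovered → point at 13; [14,15] uncovered → point at 15; [17,18] uncovered → point at 18; [21,22] uncovered → point at 22.
Points: 4, 7, 13, 15, 18, 22 (6 total).

13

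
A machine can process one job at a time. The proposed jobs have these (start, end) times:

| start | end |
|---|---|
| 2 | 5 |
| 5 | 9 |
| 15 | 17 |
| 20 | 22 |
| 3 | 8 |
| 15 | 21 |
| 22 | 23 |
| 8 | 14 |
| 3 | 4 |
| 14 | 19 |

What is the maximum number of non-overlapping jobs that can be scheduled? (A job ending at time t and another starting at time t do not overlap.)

Sort by end time and greedily take each interval whose start is ≥ the last chosen end.
By end time: (3,4), (2,5), (3,8), (5,9), (8,14), (15,17), (14,19), (15,21), (20,22), (22,23).
Pick (3,4); next start ≥ 4 → (5,9); next start ≥ 9 → (15,17); next start ≥ 17 → (20,22); next start ≥ 22 → (22,23).
Selected 5 jobs.

5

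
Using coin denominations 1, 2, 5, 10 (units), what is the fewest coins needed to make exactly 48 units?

48 − 4×10→8 − 1×5→3 − 1×2→1 − 1×1→0
Total coins = 4 + 1 + 1 + 1 = 7

7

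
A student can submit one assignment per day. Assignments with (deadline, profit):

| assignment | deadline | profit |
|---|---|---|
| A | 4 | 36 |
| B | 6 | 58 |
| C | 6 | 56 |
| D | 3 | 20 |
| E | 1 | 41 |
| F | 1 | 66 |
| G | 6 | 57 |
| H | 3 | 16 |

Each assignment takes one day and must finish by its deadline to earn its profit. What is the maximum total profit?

Take jobs in profit order; each goes to the latest open slot no later than its deadline.
Profit order: F=66 B=58 G=57 C=56 E=41 A=36 D=20 H=16
Assign: F→slot 1, B→slot 6, G→slot 5, C→slot 4, E skipped, A→slot 3, D→slot 2, H skipped.
Slots: [1:F] [2:D] [3:A] [4:C] [5:G] [6:B]
Profit = 66 + 20 + 36 + 56 + 57 + 58 = 293

293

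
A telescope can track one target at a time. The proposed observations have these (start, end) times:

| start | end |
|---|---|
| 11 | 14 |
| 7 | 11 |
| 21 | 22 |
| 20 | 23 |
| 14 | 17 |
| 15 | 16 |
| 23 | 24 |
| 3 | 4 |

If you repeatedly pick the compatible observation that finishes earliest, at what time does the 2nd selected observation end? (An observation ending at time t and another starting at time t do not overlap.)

11

By end time: (3,4), (7,11), (11,14), (15,16), (14,17), (21,22), (20,23), (23,24).
Pick (3,4); next start ≥ 4 → (7,11); next start ≥ 11 → (11,14); next start ≥ 14 → (15,16); next start ≥ 16 → (21,22); next start ≥ 22 → (23,24).
Selected: (3,4) (7,11) (11,14) (15,16) (21,22) (23,24)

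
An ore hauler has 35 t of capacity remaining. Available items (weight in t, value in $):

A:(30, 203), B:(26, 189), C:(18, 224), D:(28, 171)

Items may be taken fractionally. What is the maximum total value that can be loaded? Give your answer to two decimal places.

347.58

Greedy by value/weight ratio, highest first.
Ratios (sorted): C 12.44, B 7.27, A 6.77, D 6.11
take C (18 @ 224); take 17/26 of B → 123.58. Capacity used 35/35.
Total value = 347.58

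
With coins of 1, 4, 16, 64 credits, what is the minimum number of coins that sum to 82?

4

Greedy: take as many of the largest coin as possible, then repeat with the remainder.
82 − 1×64→18 − 1×16→2 − 2×1→0
Total coins = 1 + 1 + 2 = 4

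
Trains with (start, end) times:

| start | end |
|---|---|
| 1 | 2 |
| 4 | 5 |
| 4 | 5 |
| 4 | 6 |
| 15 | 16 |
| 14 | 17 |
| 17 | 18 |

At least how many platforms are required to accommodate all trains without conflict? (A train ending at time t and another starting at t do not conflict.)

3

Count concurrent intervals with a sweep; the peak is the room count.
Events (time:±→running): 1:+→1 2:-→0 4:+→1 4:+→2 4:+→3 … peak 3.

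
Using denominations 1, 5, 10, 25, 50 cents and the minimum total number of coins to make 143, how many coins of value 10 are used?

143 = 2×50 + 1×25 + 1×10 + 1×5 + 3×1
Count of 10: 1

1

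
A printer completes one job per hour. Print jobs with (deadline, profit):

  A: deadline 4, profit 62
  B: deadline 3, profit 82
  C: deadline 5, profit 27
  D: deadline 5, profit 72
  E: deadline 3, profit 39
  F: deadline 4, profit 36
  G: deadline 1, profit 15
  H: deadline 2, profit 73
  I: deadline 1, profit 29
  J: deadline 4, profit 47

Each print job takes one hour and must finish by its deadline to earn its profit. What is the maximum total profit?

By profit: B(d3,82), H(d2,73), D(d5,72), A(d4,62), J(d4,47), E(d3,39), F(d4,36), I(d1,29), C(d5,27), G(d1,15)
B→slot 3; H→slot 2; D→slot 5; A→slot 4; J→slot 1; E skipped; F skipped; I skipped; C skipped; G skipped.
Profit = 47 + 73 + 82 + 62 + 72 = 336

336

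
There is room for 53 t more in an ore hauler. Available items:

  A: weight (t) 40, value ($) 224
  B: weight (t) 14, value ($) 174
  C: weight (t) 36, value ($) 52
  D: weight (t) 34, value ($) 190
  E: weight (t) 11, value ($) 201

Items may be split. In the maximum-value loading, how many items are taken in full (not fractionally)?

Sort by value per unit weight and fill in that order.
Order: E (201/11=18.27) > B (174/14=12.43) > A (224/40=5.60) > D (190/34=5.59) > C (52/36=1.44)
Fill: take E (11 @ 201) → take B (14 @ 174) → take 28/40 of A → 156.80; 53/53 used.
2 item(s) taken whole; one partial (take 28/40 of A).

2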